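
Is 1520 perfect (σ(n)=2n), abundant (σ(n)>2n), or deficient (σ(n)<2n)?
abundant

Proper divisors of 1520: sum = 1 + 2 + 4 + 5 + 8 + 10 + 16 + 19 + ... + 190 + 304 + 380 + 760 (19 divisors) = 2200
Since 2200 > 1520, 1520 is abundant.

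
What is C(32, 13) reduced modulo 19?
1

Using Lucas' theorem:
Write n=32 and k=13 in base 19:
n in base 19: [1, 13]
k in base 19: [0, 13]
C(32,13) mod 19 = ∏ C(n_i, k_i) mod 19
Digit binomials (mod 19): C(1,0) = 1; C(13,13) = 1
Product: 1 × 1 = 1 ≡ 1 (mod 19)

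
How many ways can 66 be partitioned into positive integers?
2323520

p(n) counts ways to write n as a sum of positive integers (order ignored).
Euler's pentagonal recurrence: p(k) = p(k-1) + p(k-2) - p(k-5) - p(k-7) + p(k-12) + p(k-15) - ... (offsets j(3j∓1)/2, signs ++--, p(0)=1, p(<0)=0).
DP table for k = 0..65: p(0)=1, p(1)=1, p(2)=2, p(3)=3, p(4)=5, p(5)=7, p(6)=11, p(7)=15, p(8)=22, p(9)=30, p(10)=42, p(11)=56, p(12)=77, p(13)=101, p(14)=135, p(15)=176, p(16)=231, p(17)=297, p(18)=385, p(19)=490, p(20)=627, p(21)=792, p(22)=1002, p(23)=1255, p(24)=1575, p(25)=1958, p(26)=2436, p(27)=3010, p(28)=3718, p(29)=4565, p(30)=5604, p(31)=6842, p(32)=8349, p(33)=10143, p(34)=12310, p(35)=14883, p(36)=17977, p(37)=21637, p(38)=26015, p(39)=31185, p(40)=37338, p(41)=44583, p(42)=53174, p(43)=63261, p(44)=75175, p(45)=89134, p(46)=105558, p(47)=124754, p(48)=147273, p(49)=173525, p(50)=204226, p(51)=239943, p(52)=281589, p(53)=329931, p(54)=386155, p(55)=451276, p(56)=526823, p(57)=614154, p(58)=715220, p(59)=831820, p(60)=966467, p(61)=1121505, p(62)=1300156, p(63)=1505499, p(64)=1741630, p(65)=2012558.
Final step: p(66) = p(65) + p(64) - p(61) - p(59) + p(54) + p(51) - p(44) - p(40) + p(31) + p(26) - p(15) - p(9)
= 2012558 + 1741630 - 1121505 - 831820 + 386155 + 239943 - 75175 - 37338 + 6842 + 2436 - 176 - 30
= 2323520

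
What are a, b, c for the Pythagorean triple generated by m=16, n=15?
(31, 480, 481)

Euclid's formula: a = m² - n², b = 2mn, c = m² + n²
m = 16, n = 15
a = 16² - 15² = 256 - 225 = 31
b = 2 × 16 × 15 = 480
c = 16² + 15² = 256 + 225 = 481
Verification: 31² + 480² = 961 + 230400 = 231361 = 481² ✓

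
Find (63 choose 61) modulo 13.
3

Using Lucas' theorem:
Write n=63 and k=61 in base 13:
n in base 13: [4, 11]
k in base 13: [4, 9]
C(63,61) mod 13 = ∏ C(n_i, k_i) mod 13
Digit binomials (mod 13): C(4,4) = 1; C(11,9) = 55 ≡ 3
Product: 1 × 3 = 3 ≡ 3 (mod 13)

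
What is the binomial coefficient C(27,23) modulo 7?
1

Using Lucas' theorem:
Write n=27 and k=23 in base 7:
n in base 7: [3, 6]
k in base 7: [3, 2]
C(27,23) mod 7 = ∏ C(n_i, k_i) mod 7
Digit binomials (mod 7): C(3,3) = 1; C(6,2) = 15 ≡ 1
Product: 1 × 1 = 1 ≡ 1 (mod 7)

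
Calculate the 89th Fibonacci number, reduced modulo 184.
13

Matrix identity: Q^n = [[F_(n+1), F_n], [F_n, F_(n-1)]] with Q = [[1,1],[1,0]].
n = 89 = 1011001₂. Square-and-multiply, entries mod 184:
Q^1 = [[1,1],[1,0]]
Q^2 = (Q^1)² = [[2,1],[1,1]]
Q^5 = (Q^2)²·Q = [[8,5],[5,3]]
Q^11 = (Q^5)²·Q = [[144,89],[89,55]]
Q^22 = (Q^11)² = [[137,47],[47,90]]
Q^44 = (Q^22)² = [[2,181],[181,5]]
Q^89 = (Q^44)²·Q = [[176,13],[13,163]]
F_89 mod 184 = Q^89[0][1] = 13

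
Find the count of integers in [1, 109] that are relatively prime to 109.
108

109 = 109
φ(n) = n × ∏(1 - 1/p) for each prime p dividing n
φ(109) = 109 × (1 - 1/109) = 108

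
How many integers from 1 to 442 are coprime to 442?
192

442 = 2 × 13 × 17
φ(n) = n × ∏(1 - 1/p) for each prime p dividing n
φ(442) = 442 × (1 - 1/2) × (1 - 1/13) × (1 - 1/17) = 192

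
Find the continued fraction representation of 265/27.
[9; 1, 4, 2, 2]

Euclidean algorithm steps:
265 = 9 × 27 + 22
27 = 1 × 22 + 5
22 = 4 × 5 + 2
5 = 2 × 2 + 1
2 = 2 × 1 + 0
Continued fraction: [9; 1, 4, 2, 2]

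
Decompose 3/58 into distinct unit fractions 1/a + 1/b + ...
1/20 + 1/580

Greedy algorithm:
3/58: ceiling(58/3) = 20, use 1/20
1/580: ceiling(580/1) = 580, use 1/580
Result: 3/58 = 1/20 + 1/580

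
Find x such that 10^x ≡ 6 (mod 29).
10

Baby-step giant-step with step n = ⌈√29⌉ = 6.
Baby steps 10^j mod 29 (j:value) for j=0..5: 0:1, 1:10, 2:13, 3:14, 4:24, 5:8.
Giant-step multiplier: 10^(-6) ≡ 10^(28-6) = 10^22 ≡ 4 (mod 29).
Giant steps γ_i = 6·4^i mod 29: γ_0=6, γ_1=24 (in table at j=4).
x = i·n + j = 1·6 + 4 = 10.
Check: 10^10 ≡ 6 (mod 29).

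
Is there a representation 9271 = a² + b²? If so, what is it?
Not possible

Factorization: 9271 = 73 × 127
By Fermat: n is sum of two squares iff every prime p ≡ 3 (mod 4) appears to even power.
Prime(s) ≡ 3 (mod 4) with odd exponent: [(127, 1)]
Therefore 9271 cannot be expressed as a² + b².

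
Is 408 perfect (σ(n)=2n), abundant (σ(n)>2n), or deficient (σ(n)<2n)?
abundant

Proper divisors of 408: sum = 1 + 2 + 3 + 4 + 6 + 8 + 12 + 17 + 24 + 34 + 51 + 68 + 102 + 136 + 204 = 672
Since 672 > 408, 408 is abundant.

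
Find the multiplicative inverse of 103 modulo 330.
157

gcd(103, 330) = 1, so the inverse exists.
Extended Euclidean algorithm on (330, 103):
330 = 3 × 103 + 21  ⟹  21 = (1)·330 + (-3)·103
103 = 4 × 21 + 19  ⟹  19 = (-4)·330 + (13)·103
21 = 1 × 19 + 2  ⟹  2 = (5)·330 + (-16)·103
19 = 9 × 2 + 1  ⟹  1 = (-49)·330 + (157)·103
So (157)·103 ≡ 1 (mod 330), i.e. 103^(-1) ≡ 157 (mod 330).
Check: 103 × 157 = 16171 ≡ 1 (mod 330)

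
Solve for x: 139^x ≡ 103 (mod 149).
58

Baby-step giant-step with step n = ⌈√149⌉ = 13.
Baby steps 139^j mod 149 (j:value) for j=0..12: 0:1, 1:139, 2:100, 3:43, 4:17, 5:128, 6:61, 7:135, 8:140, 9:90, 10:143, 11:60, 12:145.
Giant-step multiplier: 139^(-13) ≡ 139^(148-13) = 139^135 ≡ 41 (mod 149).
Giant steps γ_i = 103·41^i mod 149: γ_0=103, γ_1=51, γ_2=5, γ_3=56, γ_4=61 (in table at j=6).
x = i·n + j = 4·13 + 6 = 58.
Check: 139^58 ≡ 103 (mod 149).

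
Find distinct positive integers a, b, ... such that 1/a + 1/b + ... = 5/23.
1/5 + 1/58 + 1/6670

Greedy algorithm:
5/23: ceiling(23/5) = 5, use 1/5
2/115: ceiling(115/2) = 58, use 1/58
1/6670: ceiling(6670/1) = 6670, use 1/6670
Result: 5/23 = 1/5 + 1/58 + 1/6670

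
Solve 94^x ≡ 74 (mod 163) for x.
152

Baby-step giant-step with step n = ⌈√163⌉ = 13.
Baby steps 94^j mod 163 (j:value) for j=0..12: 0:1, 1:94, 2:34, 3:99, 4:15, 5:106, 6:21, 7:18, 8:62, 9:123, 10:152, 11:107, 12:115.
Giant-step multiplier: 94^(-13) ≡ 94^(162-13) = 94^149 ≡ 116 (mod 163).
Giant steps γ_i = 74·116^i mod 163: γ_0=74, γ_1=108, γ_2=140, γ_3=103, γ_4=49, γ_5=142, γ_6=9, γ_7=66, γ_8=158, γ_9=72, γ_10=39, γ_11=123 (in table at j=9).
x = i·n + j = 11·13 + 9 = 152.
Check: 94^152 ≡ 74 (mod 163).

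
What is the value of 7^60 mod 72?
1

Repeated squaring. Binary of 60 = 111100.
7^1 ≡ 7 (mod 72); 7^2 ≡ 49 (mod 72); 7^4 ≡ 25 (mod 72); 7^8 ≡ 49 (mod 72); 7^16 ≡ 25 (mod 72); 7^32 ≡ 49 (mod 72)
7^60 = 7^4 × 7^8 × 7^16 × 7^32 ≡ 1 (mod 72)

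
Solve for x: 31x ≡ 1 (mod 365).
106

gcd(31, 365) = 1, so the inverse exists.
Extended Euclidean algorithm on (365, 31):
365 = 11 × 31 + 24  ⟹  24 = (1)·365 + (-11)·31
31 = 1 × 24 + 7  ⟹  7 = (-1)·365 + (12)·31
24 = 3 × 7 + 3  ⟹  3 = (4)·365 + (-47)·31
7 = 2 × 3 + 1  ⟹  1 = (-9)·365 + (106)·31
So (106)·31 ≡ 1 (mod 365), i.e. 31^(-1) ≡ 106 (mod 365).
Check: 31 × 106 = 3286 ≡ 1 (mod 365)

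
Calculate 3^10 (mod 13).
3

Repeated squaring. Binary of 10 = 1010.
3^1 ≡ 3 (mod 13); 3^2 ≡ 9 (mod 13); 3^4 ≡ 3 (mod 13); 3^8 ≡ 9 (mod 13)
3^10 = 3^2 × 3^8 ≡ 3 (mod 13)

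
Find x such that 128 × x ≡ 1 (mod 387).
257

gcd(128, 387) = 1, so the inverse exists.
Extended Euclidean algorithm on (387, 128):
387 = 3 × 128 + 3  ⟹  3 = (1)·387 + (-3)·128
128 = 42 × 3 + 2  ⟹  2 = (-42)·387 + (127)·128
3 = 1 × 2 + 1  ⟹  1 = (43)·387 + (-130)·128
So (-130)·128 ≡ 1 (mod 387), i.e. 128^(-1) ≡ -130 ≡ 257 (mod 387).
Check: 128 × 257 = 32896 ≡ 1 (mod 387)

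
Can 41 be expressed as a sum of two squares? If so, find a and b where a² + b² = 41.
4² + 5² (a=4, b=5)

Factorization: 41 = 41
By Fermat: n is sum of two squares iff every prime p ≡ 3 (mod 4) appears to even power.
All primes ≡ 3 (mod 4) appear to even power.
Search a = 0, 1, 2, … for 41 - a² a perfect square: first hit at a = 4: 41 - 16 = 25 = 5².
41 = 4² + 5² = 16 + 25 ✓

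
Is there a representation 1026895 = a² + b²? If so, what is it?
Not possible

Factorization: 1026895 = 5 × 59^3
By Fermat: n is sum of two squares iff every prime p ≡ 3 (mod 4) appears to even power.
Prime(s) ≡ 3 (mod 4) with odd exponent: [(59, 3)]
Therefore 1026895 cannot be expressed as a² + b².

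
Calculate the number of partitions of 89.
49995925

p(n) counts ways to write n as a sum of positive integers (order ignored).
Euler's pentagonal recurrence: p(k) = p(k-1) + p(k-2) - p(k-5) - p(k-7) + p(k-12) + p(k-15) - ... (offsets j(3j∓1)/2, signs ++--, p(0)=1, p(<0)=0).
DP table for k = 0..88: p(0)=1, p(1)=1, p(2)=2, p(3)=3, p(4)=5, p(5)=7, p(6)=11, p(7)=15, p(8)=22, p(9)=30, p(10)=42, p(11)=56, p(12)=77, p(13)=101, p(14)=135, p(15)=176, p(16)=231, p(17)=297, p(18)=385, p(19)=490, p(20)=627, p(21)=792, p(22)=1002, p(23)=1255, p(24)=1575, p(25)=1958, p(26)=2436, p(27)=3010, p(28)=3718, p(29)=4565, p(30)=5604, p(31)=6842, p(32)=8349, p(33)=10143, p(34)=12310, p(35)=14883, p(36)=17977, p(37)=21637, p(38)=26015, p(39)=31185, p(40)=37338, p(41)=44583, p(42)=53174, p(43)=63261, p(44)=75175, p(45)=89134, p(46)=105558, p(47)=124754, p(48)=147273, p(49)=173525, p(50)=204226, p(51)=239943, p(52)=281589, p(53)=329931, p(54)=386155, p(55)=451276, p(56)=526823, p(57)=614154, p(58)=715220, p(59)=831820, p(60)=966467, p(61)=1121505, p(62)=1300156, p(63)=1505499, p(64)=1741630, p(65)=2012558, p(66)=2323520, p(67)=2679689, p(68)=3087735, p(69)=3554345, p(70)=4087968, p(71)=4697205, p(72)=5392783, p(73)=6185689, p(74)=7089500, p(75)=8118264, p(76)=9289091, p(77)=10619863, p(78)=12132164, p(79)=13848650, p(80)=15796476, p(81)=18004327, p(82)=20506255, p(83)=23338469, p(84)=26543660, p(85)=30167357, p(86)=34262962, p(87)=38887673, p(88)=44108109.
Final step: p(89) = p(88) + p(87) - p(84) - p(82) + p(77) + p(74) - p(67) - p(63) + p(54) + p(49) - p(38) - p(32) + p(19) + p(12)
= 44108109 + 38887673 - 26543660 - 20506255 + 10619863 + 7089500 - 2679689 - 1505499 + 386155 + 173525 - 26015 - 8349 + 490 + 77
= 49995925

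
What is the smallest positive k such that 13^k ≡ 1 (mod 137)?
136

137 is prime, so ord(13) divides φ(137) = 136.
Divisors of 136: 1, 2, 4, 8, 17, 34, 68, 136.
Repeated squaring: 13^1 ≡ 13, 13^2 ≡ 32, 13^4 ≡ 65, 13^8 ≡ 115, 13^16 ≡ 73, 13^32 ≡ 123, 13^64 ≡ 59, 13^128 ≡ 56 (mod 137).
Test 13^d mod 137 for each divisor d in increasing order:
13^1 ≡ 13
13^2 ≡ 32
13^4 ≡ 65
13^8 ≡ 115
13^17 = 13^16·13^1 ≡ 127
13^34 = 13^32·13^2 ≡ 100
13^68 = 13^64·13^4 ≡ 136
13^136 = 13^128·13^8 ≡ 1  ← first divisor giving 1
The order is 136.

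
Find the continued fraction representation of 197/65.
[3; 32, 2]

Euclidean algorithm steps:
197 = 3 × 65 + 2
65 = 32 × 2 + 1
2 = 2 × 1 + 0
Continued fraction: [3; 32, 2]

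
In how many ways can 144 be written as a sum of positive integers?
22540654445

p(n) counts ways to write n as a sum of positive integers (order ignored).
Euler's pentagonal recurrence: p(k) = p(k-1) + p(k-2) - p(k-5) - p(k-7) + p(k-12) + p(k-15) - ... (offsets j(3j∓1)/2, signs ++--, p(0)=1, p(<0)=0).
DP table for k = 0..143: p(0)=1, p(1)=1, p(2)=2, p(3)=3, p(4)=5, p(5)=7, p(6)=11, p(7)=15, p(8)=22, p(9)=30, p(10)=42, p(11)=56, p(12)=77, p(13)=101, p(14)=135, p(15)=176, p(16)=231, p(17)=297, p(18)=385, p(19)=490, p(20)=627, p(21)=792, p(22)=1002, p(23)=1255, p(24)=1575, p(25)=1958, p(26)=2436, p(27)=3010, p(28)=3718, p(29)=4565, p(30)=5604, p(31)=6842, p(32)=8349, p(33)=10143, p(34)=12310, p(35)=14883, p(36)=17977, p(37)=21637, p(38)=26015, p(39)=31185, p(40)=37338, p(41)=44583, p(42)=53174, p(43)=63261, p(44)=75175, p(45)=89134, p(46)=105558, p(47)=124754, p(48)=147273, p(49)=173525, p(50)=204226, p(51)=239943, p(52)=281589, p(53)=329931, p(54)=386155, p(55)=451276, p(56)=526823, p(57)=614154, p(58)=715220, p(59)=831820, p(60)=966467, p(61)=1121505, p(62)=1300156, p(63)=1505499, p(64)=1741630, p(65)=2012558, p(66)=2323520, p(67)=2679689, p(68)=3087735, p(69)=3554345, p(70)=4087968, p(71)=4697205, p(72)=5392783, p(73)=6185689, p(74)=7089500, p(75)=8118264, p(76)=9289091, p(77)=10619863, p(78)=12132164, p(79)=13848650, p(80)=15796476, p(81)=18004327, p(82)=20506255, p(83)=23338469, p(84)=26543660, p(85)=30167357, p(86)=34262962, p(87)=38887673, p(88)=44108109, p(89)=49995925, p(90)=56634173, p(91)=64112359, p(92)=72533807, p(93)=82010177, p(94)=92669720, p(95)=104651419, p(96)=118114304, p(97)=133230930, p(98)=150198136, p(99)=169229875, p(100)=190569292, p(101)=214481126, p(102)=241265379, p(103)=271248950, p(104)=304801365, p(105)=342325709, p(106)=384276336, p(107)=431149389, p(108)=483502844, p(109)=541946240, p(110)=607163746, p(111)=679903203, p(112)=761002156, p(113)=851376628, p(114)=952050665, p(115)=1064144451, p(116)=1188908248, p(117)=1327710076, p(118)=1482074143, p(119)=1653668665, p(120)=1844349560, p(121)=2056148051, p(122)=2291320912, p(123)=2552338241, p(124)=2841940500, p(125)=3163127352, p(126)=3519222692, p(127)=3913864295, p(128)=4351078600, p(129)=4835271870, p(130)=5371315400, p(131)=5964539504, p(132)=6620830889, p(133)=7346629512, p(134)=8149040695, p(135)=9035836076, p(136)=10015581680, p(137)=11097645016, p(138)=12292341831, p(139)=13610949895, p(140)=15065878135, p(141)=16670689208, p(142)=18440293320, p(143)=20390982757.
Final step: p(144) = p(143) + p(142) - p(139) - p(137) + p(132) + p(129) - p(122) - p(118) + p(109) + p(104) - p(93) - p(87) + p(74) + p(67) - p(52) - p(44) + p(27) + p(18)
= 20390982757 + 18440293320 - 13610949895 - 11097645016 + 6620830889 + 4835271870 - 2291320912 - 1482074143 + 541946240 + 304801365 - 82010177 - 38887673 + 7089500 + 2679689 - 281589 - 75175 + 3010 + 385
= 22540654445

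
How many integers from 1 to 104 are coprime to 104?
48

104 = 2^3 × 13
φ(n) = n × ∏(1 - 1/p) for each prime p dividing n
φ(104) = 104 × (1 - 1/2) × (1 - 1/13) = 48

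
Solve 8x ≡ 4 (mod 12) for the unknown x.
x ≡ 2 (mod 3)

gcd(8, 12) = 4, which divides 4, so solutions exist.
Divide through by 4: 2x ≡ 1 (mod 3).
Find 2^(-1) mod 3 by the extended Euclidean algorithm:
3 = 1 × 2 + 1  ⟹  1 = (1)·3 + (-1)·2
So (-1)·2 ≡ 1 (mod 3), i.e. 2^(-1) ≡ -1 ≡ 2 (mod 3).
x ≡ 2 × 1 = 2 ≡ 2 (mod 3).
Check: 8 × 2 = 16 ≡ 4 (mod 12).
x ≡ 2 (mod 3), giving 4 solutions mod 12.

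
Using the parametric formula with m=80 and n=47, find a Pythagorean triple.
(4191, 7520, 8609)

Euclid's formula: a = m² - n², b = 2mn, c = m² + n²
m = 80, n = 47
a = 80² - 47² = 6400 - 2209 = 4191
b = 2 × 80 × 47 = 7520
c = 80² + 47² = 6400 + 2209 = 8609
Verification: 4191² + 7520² = 17564481 + 56550400 = 74114881 = 8609² ✓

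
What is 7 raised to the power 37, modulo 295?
147

Repeated squaring. Binary of 37 = 100101.
7^1 ≡ 7 (mod 295); 7^2 ≡ 49 (mod 295); 7^4 ≡ 41 (mod 295); 7^8 ≡ 206 (mod 295); 7^16 ≡ 251 (mod 295); 7^32 ≡ 166 (mod 295)
7^37 = 7^1 × 7^4 × 7^32 ≡ 147 (mod 295)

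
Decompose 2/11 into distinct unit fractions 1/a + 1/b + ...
1/6 + 1/66

Greedy algorithm:
2/11: ceiling(11/2) = 6, use 1/6
1/66: ceiling(66/1) = 66, use 1/66
Result: 2/11 = 1/6 + 1/66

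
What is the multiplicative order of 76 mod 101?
50

101 is prime, so ord(76) divides φ(101) = 100.
Divisors of 100: 1, 2, 4, 5, 10, 20, 25, 50, 100.
Repeated squaring: 76^1 ≡ 76, 76^2 ≡ 19, 76^4 ≡ 58, 76^8 ≡ 31, 76^16 ≡ 52, 76^32 ≡ 78, 76^64 ≡ 24 (mod 101).
Test 76^d mod 101 for each divisor d in increasing order:
76^1 ≡ 76
76^2 ≡ 19
76^4 ≡ 58
76^5 = 76^4·76^1 ≡ 65
76^10 = 76^8·76^2 ≡ 84
76^20 = 76^16·76^4 ≡ 87
76^25 = 76^16·76^8·76^1 ≡ 100
76^50 = 76^32·76^16·76^2 ≡ 1  ← first divisor giving 1
The order is 50.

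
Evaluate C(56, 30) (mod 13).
6

Using Lucas' theorem:
Write n=56 and k=30 in base 13:
n in base 13: [4, 4]
k in base 13: [2, 4]
C(56,30) mod 13 = ∏ C(n_i, k_i) mod 13
Digit binomials (mod 13): C(4,2) = 6; C(4,4) = 1
Product: 6 × 1 = 6 ≡ 6 (mod 13)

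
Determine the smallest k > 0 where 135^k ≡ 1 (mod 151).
30

151 is prime, so ord(135) divides φ(151) = 150.
Divisors of 150: 1, 2, 3, 5, 6, 10, 15, 25, 30, 50, 75, 150.
Repeated squaring: 135^1 ≡ 135, 135^2 ≡ 105, 135^4 ≡ 2, 135^8 ≡ 4, 135^16 ≡ 16, 135^32 ≡ 105, 135^64 ≡ 2, 135^128 ≡ 4 (mod 151).
Test 135^d mod 151 for each divisor d in increasing order:
135^1 ≡ 135
135^2 ≡ 105
135^3 = 135^2·135^1 ≡ 132
135^5 = 135^4·135^1 ≡ 119
135^6 = 135^4·135^2 ≡ 59
135^10 = 135^8·135^2 ≡ 118
135^15 = 135^8·135^4·135^2·135^1 ≡ 150
135^25 = 135^16·135^8·135^1 ≡ 33
135^30 = 135^16·135^8·135^4·135^2 ≡ 1  ← first divisor giving 1
The order is 30.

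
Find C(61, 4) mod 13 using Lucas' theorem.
9

Using Lucas' theorem:
Write n=61 and k=4 in base 13:
n in base 13: [4, 9]
k in base 13: [0, 4]
C(61,4) mod 13 = ∏ C(n_i, k_i) mod 13
Digit binomials (mod 13): C(4,0) = 1; C(9,4) = 126 ≡ 9
Product: 1 × 9 = 9 ≡ 9 (mod 13)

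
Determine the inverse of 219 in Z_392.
179

gcd(219, 392) = 1, so the inverse exists.
Extended Euclidean algorithm on (392, 219):
392 = 1 × 219 + 173  ⟹  173 = (1)·392 + (-1)·219
219 = 1 × 173 + 46  ⟹  46 = (-1)·392 + (2)·219
173 = 3 × 46 + 35  ⟹  35 = (4)·392 + (-7)·219
46 = 1 × 35 + 11  ⟹  11 = (-5)·392 + (9)·219
35 = 3 × 11 + 2  ⟹  2 = (19)·392 + (-34)·219
11 = 5 × 2 + 1  ⟹  1 = (-100)·392 + (179)·219
So (179)·219 ≡ 1 (mod 392), i.e. 219^(-1) ≡ 179 (mod 392).
Check: 219 × 179 = 39201 ≡ 1 (mod 392)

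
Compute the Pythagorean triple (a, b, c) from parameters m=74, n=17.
(5187, 2516, 5765)

Euclid's formula: a = m² - n², b = 2mn, c = m² + n²
m = 74, n = 17
a = 74² - 17² = 5476 - 289 = 5187
b = 2 × 74 × 17 = 2516
c = 74² + 17² = 5476 + 289 = 5765
Verification: 5187² + 2516² = 26904969 + 6330256 = 33235225 = 5765² ✓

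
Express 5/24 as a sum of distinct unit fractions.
1/5 + 1/120

Greedy algorithm:
5/24: ceiling(24/5) = 5, use 1/5
1/120: ceiling(120/1) = 120, use 1/120
Result: 5/24 = 1/5 + 1/120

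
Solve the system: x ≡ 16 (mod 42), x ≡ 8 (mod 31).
814

Using Chinese Remainder Theorem:
M = 42 × 31 = 1302
M1 = 31, M2 = 42
y1 = 31^(-1) mod 42 = 19
y2 = 42^(-1) mod 31 = 17
x = (16×31×19 + 8×42×17) mod 1302 = 814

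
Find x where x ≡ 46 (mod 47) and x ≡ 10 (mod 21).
892

Using Chinese Remainder Theorem:
M = 47 × 21 = 987
M1 = 21, M2 = 47
y1 = 21^(-1) mod 47 = 9
y2 = 47^(-1) mod 21 = 17
x = (46×21×9 + 10×47×17) mod 987 = 892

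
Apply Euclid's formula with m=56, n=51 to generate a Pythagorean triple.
(535, 5712, 5737)

Euclid's formula: a = m² - n², b = 2mn, c = m² + n²
m = 56, n = 51
a = 56² - 51² = 3136 - 2601 = 535
b = 2 × 56 × 51 = 5712
c = 56² + 51² = 3136 + 2601 = 5737
Verification: 535² + 5712² = 286225 + 32626944 = 32913169 = 5737² ✓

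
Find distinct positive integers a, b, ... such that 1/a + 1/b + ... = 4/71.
1/18 + 1/1278

Greedy algorithm:
4/71: ceiling(71/4) = 18, use 1/18
1/1278: ceiling(1278/1) = 1278, use 1/1278
Result: 4/71 = 1/18 + 1/1278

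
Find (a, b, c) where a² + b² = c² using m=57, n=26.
(2573, 2964, 3925)

Euclid's formula: a = m² - n², b = 2mn, c = m² + n²
m = 57, n = 26
a = 57² - 26² = 3249 - 676 = 2573
b = 2 × 57 × 26 = 2964
c = 57² + 26² = 3249 + 676 = 3925
Verification: 2573² + 2964² = 6620329 + 8785296 = 15405625 = 3925² ✓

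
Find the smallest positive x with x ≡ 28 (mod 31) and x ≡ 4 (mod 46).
648

Using Chinese Remainder Theorem:
M = 31 × 46 = 1426
M1 = 46, M2 = 31
y1 = 46^(-1) mod 31 = 29
y2 = 31^(-1) mod 46 = 3
x = (28×46×29 + 4×31×3) mod 1426 = 648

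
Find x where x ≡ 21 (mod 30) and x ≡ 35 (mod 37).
1071

Using Chinese Remainder Theorem:
M = 30 × 37 = 1110
M1 = 37, M2 = 30
y1 = 37^(-1) mod 30 = 13
y2 = 30^(-1) mod 37 = 21
x = (21×37×13 + 35×30×21) mod 1110 = 1071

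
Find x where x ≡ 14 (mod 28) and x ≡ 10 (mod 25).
210

Using Chinese Remainder Theorem:
M = 28 × 25 = 700
M1 = 25, M2 = 28
y1 = 25^(-1) mod 28 = 9
y2 = 28^(-1) mod 25 = 17
x = (14×25×9 + 10×28×17) mod 700 = 210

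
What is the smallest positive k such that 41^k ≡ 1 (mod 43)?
7

43 is prime, so ord(41) divides φ(43) = 42.
Divisors of 42: 1, 2, 3, 6, 7, 14, 21, 42.
Repeated squaring: 41^1 ≡ 41, 41^2 ≡ 4, 41^4 ≡ 16, 41^8 ≡ 41, 41^16 ≡ 4, 41^32 ≡ 16 (mod 43).
Test 41^d mod 43 for each divisor d in increasing order:
41^1 ≡ 41
41^2 ≡ 4
41^3 = 41^2·41^1 ≡ 35
41^6 = 41^4·41^2 ≡ 21
41^7 = 41^4·41^2·41^1 ≡ 1  ← first divisor giving 1
The order is 7.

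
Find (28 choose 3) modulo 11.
9

Using Lucas' theorem:
Write n=28 and k=3 in base 11:
n in base 11: [2, 6]
k in base 11: [0, 3]
C(28,3) mod 11 = ∏ C(n_i, k_i) mod 11
Digit binomials (mod 11): C(2,0) = 1; C(6,3) = 20 ≡ 9
Product: 1 × 9 = 9 ≡ 9 (mod 11)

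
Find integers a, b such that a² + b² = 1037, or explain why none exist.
14² + 29² (a=14, b=29)

Factorization: 1037 = 17 × 61
By Fermat: n is sum of two squares iff every prime p ≡ 3 (mod 4) appears to even power.
All primes ≡ 3 (mod 4) appear to even power.
Search a = 0, 1, 2, … for 1037 - a² a perfect square: first hit at a = 14: 1037 - 196 = 841 = 29².
1037 = 14² + 29² = 196 + 841 ✓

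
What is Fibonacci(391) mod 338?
209

Matrix identity: Q^n = [[F_(n+1), F_n], [F_n, F_(n-1)]] with Q = [[1,1],[1,0]].
n = 391 = 110000111₂. Square-and-multiply, entries mod 338:
Q^1 = [[1,1],[1,0]]
Q^3 = (Q^1)²·Q = [[3,2],[2,1]]
Q^6 = (Q^3)² = [[13,8],[8,5]]
Q^12 = (Q^6)² = [[233,144],[144,89]]
Q^24 = (Q^12)² = [[327,62],[62,265]]
Q^48 = (Q^24)² = [[247,200],[200,47]]
Q^97 = (Q^48)²·Q = [[273,285],[285,326]]
Q^195 = (Q^97)²·Q = [[299,274],[274,25]]
Q^391 = (Q^195)²·Q = [[91,209],[209,220]]
F_391 mod 338 = Q^391[0][1] = 209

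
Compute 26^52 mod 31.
5

Repeated squaring. Binary of 52 = 110100.
26^1 ≡ 26 (mod 31); 26^2 ≡ 25 (mod 31); 26^4 ≡ 5 (mod 31); 26^8 ≡ 25 (mod 31); 26^16 ≡ 5 (mod 31); 26^32 ≡ 25 (mod 31)
26^52 = 26^4 × 26^16 × 26^32 ≡ 5 (mod 31)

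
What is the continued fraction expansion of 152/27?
[5; 1, 1, 1, 2, 3]

Euclidean algorithm steps:
152 = 5 × 27 + 17
27 = 1 × 17 + 10
17 = 1 × 10 + 7
10 = 1 × 7 + 3
7 = 2 × 3 + 1
3 = 3 × 1 + 0
Continued fraction: [5; 1, 1, 1, 2, 3]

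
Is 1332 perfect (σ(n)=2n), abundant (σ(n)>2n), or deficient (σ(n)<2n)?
abundant

Proper divisors of 1332: sum = 1 + 2 + 3 + 4 + 6 + 9 + 12 + 18 + ... + 222 + 333 + 444 + 666 (17 divisors) = 2126
Since 2126 > 1332, 1332 is abundant.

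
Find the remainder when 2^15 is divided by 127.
2

Repeated squaring. Binary of 15 = 1111.
2^1 ≡ 2 (mod 127); 2^2 ≡ 4 (mod 127); 2^4 ≡ 16 (mod 127); 2^8 ≡ 2 (mod 127)
2^15 = 2^1 × 2^2 × 2^4 × 2^8 ≡ 2 (mod 127)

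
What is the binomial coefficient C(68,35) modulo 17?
0

Using Lucas' theorem:
Write n=68 and k=35 in base 17:
n in base 17: [4, 0]
k in base 17: [2, 1]
C(68,35) mod 17 = ∏ C(n_i, k_i) mod 17
Digit binomials (mod 17): C(4,2) = 6; C(0,1) = 0 (k_i > n_i)
Product: 6 × 0 = 0 ≡ 0 (mod 17)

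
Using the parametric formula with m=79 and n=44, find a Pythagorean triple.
(4305, 6952, 8177)

Euclid's formula: a = m² - n², b = 2mn, c = m² + n²
m = 79, n = 44
a = 79² - 44² = 6241 - 1936 = 4305
b = 2 × 79 × 44 = 6952
c = 79² + 44² = 6241 + 1936 = 8177
Verification: 4305² + 6952² = 18533025 + 48330304 = 66863329 = 8177² ✓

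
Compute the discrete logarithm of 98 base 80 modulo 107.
89

Baby-step giant-step with step n = ⌈√107⌉ = 11.
Baby steps 80^j mod 107 (j:value) for j=0..10: 0:1, 1:80, 2:87, 3:5, 4:79, 5:7, 6:25, 7:74, 8:35, 9:18, 10:49.
Giant-step multiplier: 80^(-11) ≡ 80^(106-11) = 80^95 ≡ 96 (mod 107).
Giant steps γ_i = 98·96^i mod 107: γ_0=98, γ_1=99, γ_2=88, γ_3=102, γ_4=55, γ_5=37, γ_6=21, γ_7=90, γ_8=80 (in table at j=1).
x = i·n + j = 8·11 + 1 = 89.
Check: 80^89 ≡ 98 (mod 107).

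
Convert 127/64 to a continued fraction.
[1; 1, 63]

Euclidean algorithm steps:
127 = 1 × 64 + 63
64 = 1 × 63 + 1
63 = 63 × 1 + 0
Continued fraction: [1; 1, 63]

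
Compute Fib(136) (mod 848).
235

Matrix identity: Q^n = [[F_(n+1), F_n], [F_n, F_(n-1)]] with Q = [[1,1],[1,0]].
n = 136 = 10001000₂. Square-and-multiply, entries mod 848:
Q^1 = [[1,1],[1,0]]
Q^2 = (Q^1)² = [[2,1],[1,1]]
Q^4 = (Q^2)² = [[5,3],[3,2]]
Q^8 = (Q^4)² = [[34,21],[21,13]]
Q^17 = (Q^8)²·Q = [[40,749],[749,139]]
Q^34 = (Q^17)² = [[377,87],[87,290]]
Q^68 = (Q^34)² = [[450,365],[365,85]]
Q^136 = (Q^68)² = [[765,235],[235,530]]
F_136 mod 848 = Q^136[0][1] = 235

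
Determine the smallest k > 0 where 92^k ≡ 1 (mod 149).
148

149 is prime, so ord(92) divides φ(149) = 148.
Divisors of 148: 1, 2, 4, 37, 74, 148.
Repeated squaring: 92^1 ≡ 92, 92^2 ≡ 120, 92^4 ≡ 96, 92^8 ≡ 127, 92^16 ≡ 37, 92^32 ≡ 28, 92^64 ≡ 39, 92^128 ≡ 31 (mod 149).
Test 92^d mod 149 for each divisor d in increasing order:
92^1 ≡ 92
92^2 ≡ 120
92^4 ≡ 96
92^37 = 92^32·92^4·92^1 ≡ 105
92^74 = 92^64·92^8·92^2 ≡ 148
92^148 = 92^128·92^16·92^4 ≡ 1  ← first divisor giving 1
The order is 148.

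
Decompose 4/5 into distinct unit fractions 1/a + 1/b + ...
1/2 + 1/4 + 1/20

Greedy algorithm:
4/5: ceiling(5/4) = 2, use 1/2
3/10: ceiling(10/3) = 4, use 1/4
1/20: ceiling(20/1) = 20, use 1/20
Result: 4/5 = 1/2 + 1/4 + 1/20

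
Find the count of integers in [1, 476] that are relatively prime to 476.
192

476 = 2^2 × 7 × 17
φ(n) = n × ∏(1 - 1/p) for each prime p dividing n
φ(476) = 476 × (1 - 1/2) × (1 - 1/7) × (1 - 1/17) = 192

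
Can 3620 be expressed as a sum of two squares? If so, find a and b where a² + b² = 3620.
16² + 58² (a=16, b=58)

Factorization: 3620 = 2^2 × 5 × 181
By Fermat: n is sum of two squares iff every prime p ≡ 3 (mod 4) appears to even power.
All primes ≡ 3 (mod 4) appear to even power.
Search a = 0, 1, 2, … for 3620 - a² a perfect square: first hit at a = 16: 3620 - 256 = 3364 = 58².
3620 = 16² + 58² = 256 + 3364 ✓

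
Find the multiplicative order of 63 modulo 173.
172

173 is prime, so ord(63) divides φ(173) = 172.
Divisors of 172: 1, 2, 4, 43, 86, 172.
Repeated squaring: 63^1 ≡ 63, 63^2 ≡ 163, 63^4 ≡ 100, 63^8 ≡ 139, 63^16 ≡ 118, 63^32 ≡ 84, 63^64 ≡ 136, 63^128 ≡ 158 (mod 173).
Test 63^d mod 173 for each divisor d in increasing order:
63^1 ≡ 63
63^2 ≡ 163
63^4 ≡ 100
63^43 = 63^32·63^8·63^2·63^1 ≡ 80
63^86 = 63^64·63^16·63^4·63^2 ≡ 172
63^172 = 63^128·63^32·63^8·63^4 ≡ 1  ← first divisor giving 1
The order is 172.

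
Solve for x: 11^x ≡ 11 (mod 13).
1

Baby-step giant-step with step n = ⌈√13⌉ = 4.
Baby steps 11^j mod 13 (j:value) for j=0..3: 0:1, 1:11, 2:4, 3:5.
h = 11 is already in the table at j=1, so x = 1.
Check: 11^1 ≡ 11 (mod 13).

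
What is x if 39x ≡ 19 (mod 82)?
x ≡ 11 (mod 82)

gcd(39, 82) = 1, which divides 19, so solutions exist.
Find 39^(-1) mod 82 by the extended Euclidean algorithm:
82 = 2 × 39 + 4  ⟹  4 = (1)·82 + (-2)·39
39 = 9 × 4 + 3  ⟹  3 = (-9)·82 + (19)·39
4 = 1 × 3 + 1  ⟹  1 = (10)·82 + (-21)·39
So (-21)·39 ≡ 1 (mod 82), i.e. 39^(-1) ≡ -21 ≡ 61 (mod 82).
x ≡ 61 × 19 = 1159 ≡ 11 (mod 82).
Check: 39 × 11 = 429 ≡ 19 (mod 82).
Unique solution: x ≡ 11 (mod 82)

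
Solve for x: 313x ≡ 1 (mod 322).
143

gcd(313, 322) = 1, so the inverse exists.
Extended Euclidean algorithm on (322, 313):
322 = 1 × 313 + 9  ⟹  9 = (1)·322 + (-1)·313
313 = 34 × 9 + 7  ⟹  7 = (-34)·322 + (35)·313
9 = 1 × 7 + 2  ⟹  2 = (35)·322 + (-36)·313
7 = 3 × 2 + 1  ⟹  1 = (-139)·322 + (143)·313
So (143)·313 ≡ 1 (mod 322), i.e. 313^(-1) ≡ 143 (mod 322).
Check: 313 × 143 = 44759 ≡ 1 (mod 322)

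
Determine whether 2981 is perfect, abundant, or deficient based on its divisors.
deficient

Proper divisors of 2981: sum = 1 + 11 + 271 = 283
Since 283 < 2981, 2981 is deficient.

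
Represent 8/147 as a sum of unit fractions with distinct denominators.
1/19 + 1/559 + 1/780644 + 1/1218809328828

Greedy algorithm:
8/147: ceiling(147/8) = 19, use 1/19
5/2793: ceiling(2793/5) = 559, use 1/559
2/1561287: ceiling(1561287/2) = 780644, use 1/780644
1/1218809328828: ceiling(1218809328828/1) = 1218809328828, use 1/1218809328828
Result: 8/147 = 1/19 + 1/559 + 1/780644 + 1/1218809328828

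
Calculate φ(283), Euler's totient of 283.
282

283 = 283
φ(n) = n × ∏(1 - 1/p) for each prime p dividing n
φ(283) = 283 × (1 - 1/283) = 282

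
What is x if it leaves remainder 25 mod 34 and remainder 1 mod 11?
331

Using Chinese Remainder Theorem:
M = 34 × 11 = 374
M1 = 11, M2 = 34
y1 = 11^(-1) mod 34 = 31
y2 = 34^(-1) mod 11 = 1
x = (25×11×31 + 1×34×1) mod 374 = 331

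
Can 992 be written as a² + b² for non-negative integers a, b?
Not possible

Factorization: 992 = 2^5 × 31
By Fermat: n is sum of two squares iff every prime p ≡ 3 (mod 4) appears to even power.
Prime(s) ≡ 3 (mod 4) with odd exponent: [(31, 1)]
Therefore 992 cannot be expressed as a² + b².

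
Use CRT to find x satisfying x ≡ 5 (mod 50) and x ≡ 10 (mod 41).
1855

Using Chinese Remainder Theorem:
M = 50 × 41 = 2050
M1 = 41, M2 = 50
y1 = 41^(-1) mod 50 = 11
y2 = 50^(-1) mod 41 = 32
x = (5×41×11 + 10×50×32) mod 2050 = 1855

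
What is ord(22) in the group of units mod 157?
12

157 is prime, so ord(22) divides φ(157) = 156.
Divisors of 156: 1, 2, 3, 4, 6, 12, 13, 26, 39, 52, 78, 156.
Repeated squaring: 22^1 ≡ 22, 22^2 ≡ 13, 22^4 ≡ 12, 22^8 ≡ 144, 22^16 ≡ 12, 22^32 ≡ 144, 22^64 ≡ 12, 22^128 ≡ 144 (mod 157).
Test 22^d mod 157 for each divisor d in increasing order:
22^1 ≡ 22
22^2 ≡ 13
22^3 = 22^2·22^1 ≡ 129
22^4 ≡ 12
22^6 = 22^4·22^2 ≡ 156
22^12 = 22^8·22^4 ≡ 1  ← first divisor giving 1
The order is 12.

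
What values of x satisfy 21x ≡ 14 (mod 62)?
x ≡ 42 (mod 62)

gcd(21, 62) = 1, which divides 14, so solutions exist.
Find 21^(-1) mod 62 by the extended Euclidean algorithm:
62 = 2 × 21 + 20  ⟹  20 = (1)·62 + (-2)·21
21 = 1 × 20 + 1  ⟹  1 = (-1)·62 + (3)·21
So (3)·21 ≡ 1 (mod 62), i.e. 21^(-1) ≡ 3 (mod 62).
x ≡ 3 × 14 = 42 ≡ 42 (mod 62).
Check: 21 × 42 = 882 ≡ 14 (mod 62).
Unique solution: x ≡ 42 (mod 62)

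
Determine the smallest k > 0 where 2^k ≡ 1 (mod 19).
18

19 is prime, so ord(2) divides φ(19) = 18.
Divisors of 18: 1, 2, 3, 6, 9, 18.
Repeated squaring: 2^1 ≡ 2, 2^2 ≡ 4, 2^4 ≡ 16, 2^8 ≡ 9, 2^16 ≡ 5 (mod 19).
Test 2^d mod 19 for each divisor d in increasing order:
2^1 ≡ 2
2^2 ≡ 4
2^3 = 2^2·2^1 ≡ 8
2^6 = 2^4·2^2 ≡ 7
2^9 = 2^8·2^1 ≡ 18
2^18 = 2^16·2^2 ≡ 1  ← first divisor giving 1
The order is 18.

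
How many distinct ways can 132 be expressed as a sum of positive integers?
6620830889

p(n) counts ways to write n as a sum of positive integers (order ignored).
Euler's pentagonal recurrence: p(k) = p(k-1) + p(k-2) - p(k-5) - p(k-7) + p(k-12) + p(k-15) - ... (offsets j(3j∓1)/2, signs ++--, p(0)=1, p(<0)=0).
DP table for k = 0..131: p(0)=1, p(1)=1, p(2)=2, p(3)=3, p(4)=5, p(5)=7, p(6)=11, p(7)=15, p(8)=22, p(9)=30, p(10)=42, p(11)=56, p(12)=77, p(13)=101, p(14)=135, p(15)=176, p(16)=231, p(17)=297, p(18)=385, p(19)=490, p(20)=627, p(21)=792, p(22)=1002, p(23)=1255, p(24)=1575, p(25)=1958, p(26)=2436, p(27)=3010, p(28)=3718, p(29)=4565, p(30)=5604, p(31)=6842, p(32)=8349, p(33)=10143, p(34)=12310, p(35)=14883, p(36)=17977, p(37)=21637, p(38)=26015, p(39)=31185, p(40)=37338, p(41)=44583, p(42)=53174, p(43)=63261, p(44)=75175, p(45)=89134, p(46)=105558, p(47)=124754, p(48)=147273, p(49)=173525, p(50)=204226, p(51)=239943, p(52)=281589, p(53)=329931, p(54)=386155, p(55)=451276, p(56)=526823, p(57)=614154, p(58)=715220, p(59)=831820, p(60)=966467, p(61)=1121505, p(62)=1300156, p(63)=1505499, p(64)=1741630, p(65)=2012558, p(66)=2323520, p(67)=2679689, p(68)=3087735, p(69)=3554345, p(70)=4087968, p(71)=4697205, p(72)=5392783, p(73)=6185689, p(74)=7089500, p(75)=8118264, p(76)=9289091, p(77)=10619863, p(78)=12132164, p(79)=13848650, p(80)=15796476, p(81)=18004327, p(82)=20506255, p(83)=23338469, p(84)=26543660, p(85)=30167357, p(86)=34262962, p(87)=38887673, p(88)=44108109, p(89)=49995925, p(90)=56634173, p(91)=64112359, p(92)=72533807, p(93)=82010177, p(94)=92669720, p(95)=104651419, p(96)=118114304, p(97)=133230930, p(98)=150198136, p(99)=169229875, p(100)=190569292, p(101)=214481126, p(102)=241265379, p(103)=271248950, p(104)=304801365, p(105)=342325709, p(106)=384276336, p(107)=431149389, p(108)=483502844, p(109)=541946240, p(110)=607163746, p(111)=679903203, p(112)=761002156, p(113)=851376628, p(114)=952050665, p(115)=1064144451, p(116)=1188908248, p(117)=1327710076, p(118)=1482074143, p(119)=1653668665, p(120)=1844349560, p(121)=2056148051, p(122)=2291320912, p(123)=2552338241, p(124)=2841940500, p(125)=3163127352, p(126)=3519222692, p(127)=3913864295, p(128)=4351078600, p(129)=4835271870, p(130)=5371315400, p(131)=5964539504.
Final step: p(132) = p(131) + p(130) - p(127) - p(125) + p(120) + p(117) - p(110) - p(106) + p(97) + p(92) - p(81) - p(75) + p(62) + p(55) - p(40) - p(32) + p(15) + p(6)
= 5964539504 + 5371315400 - 3913864295 - 3163127352 + 1844349560 + 1327710076 - 607163746 - 384276336 + 133230930 + 72533807 - 18004327 - 8118264 + 1300156 + 451276 - 37338 - 8349 + 176 + 11
= 6620830889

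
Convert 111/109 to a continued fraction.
[1; 54, 2]

Euclidean algorithm steps:
111 = 1 × 109 + 2
109 = 54 × 2 + 1
2 = 2 × 1 + 0
Continued fraction: [1; 54, 2]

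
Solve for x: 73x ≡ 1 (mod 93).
79

gcd(73, 93) = 1, so the inverse exists.
Extended Euclidean algorithm on (93, 73):
93 = 1 × 73 + 20  ⟹  20 = (1)·93 + (-1)·73
73 = 3 × 20 + 13  ⟹  13 = (-3)·93 + (4)·73
20 = 1 × 13 + 7  ⟹  7 = (4)·93 + (-5)·73
13 = 1 × 7 + 6  ⟹  6 = (-7)·93 + (9)·73
7 = 1 × 6 + 1  ⟹  1 = (11)·93 + (-14)·73
So (-14)·73 ≡ 1 (mod 93), i.e. 73^(-1) ≡ -14 ≡ 79 (mod 93).
Check: 73 × 79 = 5767 ≡ 1 (mod 93)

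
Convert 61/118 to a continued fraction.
[0; 1, 1, 14, 4]

Euclidean algorithm steps:
61 = 0 × 118 + 61
118 = 1 × 61 + 57
61 = 1 × 57 + 4
57 = 14 × 4 + 1
4 = 4 × 1 + 0
Continued fraction: [0; 1, 1, 14, 4]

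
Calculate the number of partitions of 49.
173525

p(n) counts ways to write n as a sum of positive integers (order ignored).
Euler's pentagonal recurrence: p(k) = p(k-1) + p(k-2) - p(k-5) - p(k-7) + p(k-12) + p(k-15) - ... (offsets j(3j∓1)/2, signs ++--, p(0)=1, p(<0)=0).
DP table for k = 0..48: p(0)=1, p(1)=1, p(2)=2, p(3)=3, p(4)=5, p(5)=7, p(6)=11, p(7)=15, p(8)=22, p(9)=30, p(10)=42, p(11)=56, p(12)=77, p(13)=101, p(14)=135, p(15)=176, p(16)=231, p(17)=297, p(18)=385, p(19)=490, p(20)=627, p(21)=792, p(22)=1002, p(23)=1255, p(24)=1575, p(25)=1958, p(26)=2436, p(27)=3010, p(28)=3718, p(29)=4565, p(30)=5604, p(31)=6842, p(32)=8349, p(33)=10143, p(34)=12310, p(35)=14883, p(36)=17977, p(37)=21637, p(38)=26015, p(39)=31185, p(40)=37338, p(41)=44583, p(42)=53174, p(43)=63261, p(44)=75175, p(45)=89134, p(46)=105558, p(47)=124754, p(48)=147273.
Final step: p(49) = p(48) + p(47) - p(44) - p(42) + p(37) + p(34) - p(27) - p(23) + p(14) + p(9)
= 147273 + 124754 - 75175 - 53174 + 21637 + 12310 - 3010 - 1255 + 135 + 30
= 173525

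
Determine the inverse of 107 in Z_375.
368

gcd(107, 375) = 1, so the inverse exists.
Extended Euclidean algorithm on (375, 107):
375 = 3 × 107 + 54  ⟹  54 = (1)·375 + (-3)·107
107 = 1 × 54 + 53  ⟹  53 = (-1)·375 + (4)·107
54 = 1 × 53 + 1  ⟹  1 = (2)·375 + (-7)·107
So (-7)·107 ≡ 1 (mod 375), i.e. 107^(-1) ≡ -7 ≡ 368 (mod 375).
Check: 107 × 368 = 39376 ≡ 1 (mod 375)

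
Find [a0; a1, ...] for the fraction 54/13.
[4; 6, 2]

Euclidean algorithm steps:
54 = 4 × 13 + 2
13 = 6 × 2 + 1
2 = 2 × 1 + 0
Continued fraction: [4; 6, 2]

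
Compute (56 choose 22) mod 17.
3

Using Lucas' theorem:
Write n=56 and k=22 in base 17:
n in base 17: [3, 5]
k in base 17: [1, 5]
C(56,22) mod 17 = ∏ C(n_i, k_i) mod 17
Digit binomials (mod 17): C(3,1) = 3; C(5,5) = 1
Product: 3 × 1 = 3 ≡ 3 (mod 17)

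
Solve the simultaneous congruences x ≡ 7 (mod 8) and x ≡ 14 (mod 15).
119

Using Chinese Remainder Theorem:
M = 8 × 15 = 120
M1 = 15, M2 = 8
y1 = 15^(-1) mod 8 = 7
y2 = 8^(-1) mod 15 = 2
x = (7×15×7 + 14×8×2) mod 120 = 119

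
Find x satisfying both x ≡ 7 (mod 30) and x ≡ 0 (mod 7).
7

Using Chinese Remainder Theorem:
M = 30 × 7 = 210
M1 = 7, M2 = 30
y1 = 7^(-1) mod 30 = 13
y2 = 30^(-1) mod 7 = 4
x = (7×7×13 + 0×30×4) mod 210 = 7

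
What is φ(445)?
352

445 = 5 × 89
φ(n) = n × ∏(1 - 1/p) for each prime p dividing n
φ(445) = 445 × (1 - 1/5) × (1 - 1/89) = 352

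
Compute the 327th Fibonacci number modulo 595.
223

Matrix identity: Q^n = [[F_(n+1), F_n], [F_n, F_(n-1)]] with Q = [[1,1],[1,0]].
n = 327 = 101000111₂. Square-and-multiply, entries mod 595:
Q^1 = [[1,1],[1,0]]
Q^2 = (Q^1)² = [[2,1],[1,1]]
Q^5 = (Q^2)²·Q = [[8,5],[5,3]]
Q^10 = (Q^5)² = [[89,55],[55,34]]
Q^20 = (Q^10)² = [[236,220],[220,16]]
Q^40 = (Q^20)² = [[566,105],[105,461]]
Q^81 = (Q^40)²·Q = [[106,561],[561,140]]
Q^163 = (Q^81)²·Q = [[458,492],[492,561]]
Q^327 = (Q^163)²·Q = [[581,223],[223,358]]
F_327 mod 595 = Q^327[0][1] = 223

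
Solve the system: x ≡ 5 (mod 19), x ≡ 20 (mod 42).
62

Using Chinese Remainder Theorem:
M = 19 × 42 = 798
M1 = 42, M2 = 19
y1 = 42^(-1) mod 19 = 5
y2 = 19^(-1) mod 42 = 31
x = (5×42×5 + 20×19×31) mod 798 = 62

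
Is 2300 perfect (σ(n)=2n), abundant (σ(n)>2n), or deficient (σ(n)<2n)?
abundant

Proper divisors of 2300: sum = 1 + 2 + 4 + 5 + 10 + 20 + 23 + 25 + ... + 230 + 460 + 575 + 1150 (17 divisors) = 2908
Since 2908 > 2300, 2300 is abundant.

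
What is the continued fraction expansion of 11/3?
[3; 1, 2]

Euclidean algorithm steps:
11 = 3 × 3 + 2
3 = 1 × 2 + 1
2 = 2 × 1 + 0
Continued fraction: [3; 1, 2]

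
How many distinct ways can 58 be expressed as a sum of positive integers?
715220

p(n) counts ways to write n as a sum of positive integers (order ignored).
Euler's pentagonal recurrence: p(k) = p(k-1) + p(k-2) - p(k-5) - p(k-7) + p(k-12) + p(k-15) - ... (offsets j(3j∓1)/2, signs ++--, p(0)=1, p(<0)=0).
DP table for k = 0..57: p(0)=1, p(1)=1, p(2)=2, p(3)=3, p(4)=5, p(5)=7, p(6)=11, p(7)=15, p(8)=22, p(9)=30, p(10)=42, p(11)=56, p(12)=77, p(13)=101, p(14)=135, p(15)=176, p(16)=231, p(17)=297, p(18)=385, p(19)=490, p(20)=627, p(21)=792, p(22)=1002, p(23)=1255, p(24)=1575, p(25)=1958, p(26)=2436, p(27)=3010, p(28)=3718, p(29)=4565, p(30)=5604, p(31)=6842, p(32)=8349, p(33)=10143, p(34)=12310, p(35)=14883, p(36)=17977, p(37)=21637, p(38)=26015, p(39)=31185, p(40)=37338, p(41)=44583, p(42)=53174, p(43)=63261, p(44)=75175, p(45)=89134, p(46)=105558, p(47)=124754, p(48)=147273, p(49)=173525, p(50)=204226, p(51)=239943, p(52)=281589, p(53)=329931, p(54)=386155, p(55)=451276, p(56)=526823, p(57)=614154.
Final step: p(58) = p(57) + p(56) - p(53) - p(51) + p(46) + p(43) - p(36) - p(32) + p(23) + p(18) - p(7) - p(1)
= 614154 + 526823 - 329931 - 239943 + 105558 + 63261 - 17977 - 8349 + 1255 + 385 - 15 - 1
= 715220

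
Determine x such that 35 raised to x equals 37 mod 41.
32

Baby-step giant-step with step n = ⌈√41⌉ = 7.
Baby steps 35^j mod 41 (j:value) for j=0..6: 0:1, 1:35, 2:36, 3:30, 4:25, 5:14, 6:39.
Giant-step multiplier: 35^(-7) ≡ 35^(40-7) = 35^33 ≡ 24 (mod 41).
Giant steps γ_i = 37·24^i mod 41: γ_0=37, γ_1=27, γ_2=33, γ_3=13, γ_4=25 (in table at j=4).
x = i·n + j = 4·7 + 4 = 32.
Check: 35^32 ≡ 37 (mod 41).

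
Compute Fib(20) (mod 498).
291

Matrix identity: Q^n = [[F_(n+1), F_n], [F_n, F_(n-1)]] with Q = [[1,1],[1,0]].
n = 20 = 10100₂. Square-and-multiply, entries mod 498:
Q^1 = [[1,1],[1,0]]
Q^2 = (Q^1)² = [[2,1],[1,1]]
Q^5 = (Q^2)²·Q = [[8,5],[5,3]]
Q^10 = (Q^5)² = [[89,55],[55,34]]
Q^20 = (Q^10)² = [[488,291],[291,197]]
F_20 mod 498 = Q^20[0][1] = 291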